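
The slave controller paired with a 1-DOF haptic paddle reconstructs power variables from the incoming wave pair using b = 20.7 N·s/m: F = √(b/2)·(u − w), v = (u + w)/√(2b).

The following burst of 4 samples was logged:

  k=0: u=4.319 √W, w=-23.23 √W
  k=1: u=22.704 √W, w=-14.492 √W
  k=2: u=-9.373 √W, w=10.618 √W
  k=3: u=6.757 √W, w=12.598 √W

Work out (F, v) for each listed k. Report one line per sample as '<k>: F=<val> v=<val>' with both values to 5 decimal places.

k=0: u−w=27.54900, u+w=-18.91100; √(b/2)=3.21714, √(2b)=6.43428; F=3.21714×27.549=88.62903, v=-18.91100/6.43428=-2.93910
k=1: u−w=37.19600, u+w=8.21200; √(b/2)=3.21714, √(2b)=6.43428; F=3.21714×37.196=119.66480, v=8.21200/6.43428=1.27629
k=2: u−w=-19.99100, u+w=1.24500; √(b/2)=3.21714, √(2b)=6.43428; F=3.21714×(-19.991)=-64.31388, v=1.24500/6.43428=0.19349
k=3: u−w=-5.84100, u+w=19.35500; √(b/2)=3.21714, √(2b)=6.43428; F=3.21714×(-5.841)=-18.79132, v=19.35500/6.43428=3.00811

0: F=88.62903 v=-2.93910
1: F=119.66480 v=1.27629
2: F=-64.31388 v=0.19349
3: F=-18.79132 v=3.00811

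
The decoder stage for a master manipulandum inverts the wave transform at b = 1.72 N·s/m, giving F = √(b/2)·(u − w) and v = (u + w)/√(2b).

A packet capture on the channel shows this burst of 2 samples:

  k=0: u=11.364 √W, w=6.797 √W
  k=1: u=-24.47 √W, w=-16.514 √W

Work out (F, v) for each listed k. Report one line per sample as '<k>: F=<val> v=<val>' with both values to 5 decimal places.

k=0: u−w=4.56700, u+w=18.16100; √(b/2)=0.92736, √(2b)=1.85472; F=0.92736×4.567=4.23526, v=18.16100/1.85472=9.79175
k=1: u−w=-7.95600, u+w=-40.98400; √(b/2)=0.92736, √(2b)=1.85472; F=0.92736×(-7.956)=-7.37809, v=-40.98400/1.85472=-22.09709

0: F=4.23526 v=9.79175
1: F=-7.37809 v=-22.09709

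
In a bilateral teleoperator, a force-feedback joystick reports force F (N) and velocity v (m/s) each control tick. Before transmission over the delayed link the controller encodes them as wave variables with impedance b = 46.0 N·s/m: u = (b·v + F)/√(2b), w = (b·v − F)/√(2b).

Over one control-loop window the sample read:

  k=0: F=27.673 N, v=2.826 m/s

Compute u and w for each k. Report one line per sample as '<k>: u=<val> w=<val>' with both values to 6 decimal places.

k=0: b·v=46.0×2.826=129.996000; √(2b)=9.591663; u=(129.996000+27.673)/9.591663=16.438130, w=(129.996000−27.673)/9.591663=10.667910

0: u=16.438130 w=10.667910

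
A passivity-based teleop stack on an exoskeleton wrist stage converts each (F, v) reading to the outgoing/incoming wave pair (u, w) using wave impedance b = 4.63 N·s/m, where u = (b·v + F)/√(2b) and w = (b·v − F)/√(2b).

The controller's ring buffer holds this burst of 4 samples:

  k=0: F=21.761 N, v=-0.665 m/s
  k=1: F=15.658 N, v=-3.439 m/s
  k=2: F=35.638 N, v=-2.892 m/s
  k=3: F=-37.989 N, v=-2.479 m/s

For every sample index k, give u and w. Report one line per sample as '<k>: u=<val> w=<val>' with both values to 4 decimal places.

k=0: b·v=4.63×(-0.665)=-3.0790; √(2b)=3.0430; u=(-3.0790+21.761)/3.0430=6.1393, w=(-3.0790−21.761)/3.0430=-8.1629
k=1: b·v=4.63×(-3.439)=-15.9226; √(2b)=3.0430; u=(-15.9226+15.658)/3.0430=-0.0869, w=(-15.9226−15.658)/3.0430=-10.3780
k=2: b·v=4.63×(-2.892)=-13.3900; √(2b)=3.0430; u=(-13.3900+35.638)/3.0430=7.3112, w=(-13.3900−35.638)/3.0430=-16.1116
k=3: b·v=4.63×(-2.479)=-11.4778; √(2b)=3.0430; u=(-11.4778+(-37.989))/3.0430=-16.2558, w=(-11.4778−(-37.989))/3.0430=8.7121

0: u=6.1393 w=-8.1629
1: u=-0.0869 w=-10.3780
2: u=7.3112 w=-16.1116
3: u=-16.2558 w=8.7121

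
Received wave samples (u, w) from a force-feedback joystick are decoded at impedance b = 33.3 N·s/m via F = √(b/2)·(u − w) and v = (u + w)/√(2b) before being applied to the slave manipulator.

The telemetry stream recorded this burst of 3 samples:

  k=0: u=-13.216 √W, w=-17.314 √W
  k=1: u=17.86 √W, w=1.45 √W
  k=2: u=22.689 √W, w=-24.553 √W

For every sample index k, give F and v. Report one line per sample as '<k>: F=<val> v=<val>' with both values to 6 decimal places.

0: F=16.721648 v=-3.741017
1: F=66.960039 v=2.366166
2: F=192.768201 v=-0.228407

k=0: u−w=4.098000, u+w=-30.530000; √(b/2)=4.080441, √(2b)=8.160882; F=4.080441×4.098=16.721648, v=-30.530000/8.160882=-3.741017
k=1: u−w=16.410000, u+w=19.310000; √(b/2)=4.080441, √(2b)=8.160882; F=4.080441×16.41=66.960039, v=19.310000/8.160882=2.366166
k=2: u−w=47.242000, u+w=-1.864000; √(b/2)=4.080441, √(2b)=8.160882; F=4.080441×47.242=192.768201, v=-1.864000/8.160882=-0.228407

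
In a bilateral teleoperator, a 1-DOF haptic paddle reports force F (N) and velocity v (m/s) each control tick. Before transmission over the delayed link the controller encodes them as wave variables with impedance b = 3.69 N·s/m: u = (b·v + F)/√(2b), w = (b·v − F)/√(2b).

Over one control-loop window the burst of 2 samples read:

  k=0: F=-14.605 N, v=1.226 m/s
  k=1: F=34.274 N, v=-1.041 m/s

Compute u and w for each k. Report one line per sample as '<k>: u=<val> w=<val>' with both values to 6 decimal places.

0: u=-3.710889 w=7.041460
1: u=11.202435 w=-14.030432

k=0: b·v=3.69×1.226=4.523940; √(2b)=2.716616; u=(4.523940+(-14.605))/2.716616=-3.710889, w=(4.523940−(-14.605))/2.716616=7.041460
k=1: b·v=3.69×(-1.041)=-3.841290; √(2b)=2.716616; u=(-3.841290+34.274)/2.716616=11.202435, w=(-3.841290−34.274)/2.716616=-14.030432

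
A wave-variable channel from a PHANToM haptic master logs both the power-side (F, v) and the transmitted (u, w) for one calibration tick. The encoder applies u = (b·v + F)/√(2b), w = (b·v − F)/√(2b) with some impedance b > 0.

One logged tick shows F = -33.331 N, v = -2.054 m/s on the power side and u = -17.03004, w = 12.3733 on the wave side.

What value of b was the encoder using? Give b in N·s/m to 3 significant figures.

u + w = -4.65674;  u + w = √(2b)·v, so √(2b) = -4.65674/(-2.054) = 2.26716.
b = (√(2b))²/2 = 5.14000/2 = 2.57000.
(Check via u − w = 2F/√(2b): u − w = -29.40334, 2F/√(2b) = -29.40335.)

b = 2.57 N·s/m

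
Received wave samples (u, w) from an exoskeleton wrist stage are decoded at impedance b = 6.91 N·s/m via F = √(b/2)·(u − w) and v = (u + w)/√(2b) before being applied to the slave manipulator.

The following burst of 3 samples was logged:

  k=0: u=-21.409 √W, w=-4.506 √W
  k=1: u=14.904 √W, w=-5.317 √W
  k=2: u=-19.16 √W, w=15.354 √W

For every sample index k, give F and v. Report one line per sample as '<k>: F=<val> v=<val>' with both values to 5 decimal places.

0: F=-31.41867 v=-6.97103
1: F=37.58605 v=2.57887
2: F=-64.15335 v=-1.02380

k=0: u−w=-16.90300, u+w=-25.91500; √(b/2)=1.85876, √(2b)=3.71753; F=1.85876×(-16.903)=-31.41867, v=-25.91500/3.71753=-6.97103
k=1: u−w=20.22100, u+w=9.58700; √(b/2)=1.85876, √(2b)=3.71753; F=1.85876×20.221=37.58605, v=9.58700/3.71753=2.57887
k=2: u−w=-34.51400, u+w=-3.80600; √(b/2)=1.85876, √(2b)=3.71753; F=1.85876×(-34.514)=-64.15335, v=-3.80600/3.71753=-1.02380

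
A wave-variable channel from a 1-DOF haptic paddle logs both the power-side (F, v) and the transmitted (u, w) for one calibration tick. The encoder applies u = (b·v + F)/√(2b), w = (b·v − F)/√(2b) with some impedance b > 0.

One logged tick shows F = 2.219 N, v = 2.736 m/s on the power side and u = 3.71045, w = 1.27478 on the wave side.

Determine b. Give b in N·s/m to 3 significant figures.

u + w = 4.98523;  u + w = √(2b)·v, so √(2b) = 4.98523/2.736 = 1.82209.
b = (√(2b))²/2 = 3.32000/2 = 1.66000.
(Check via u − w = 2F/√(2b): u − w = 2.43567, 2F/√(2b) = 2.43567.)

b = 1.66 N·s/m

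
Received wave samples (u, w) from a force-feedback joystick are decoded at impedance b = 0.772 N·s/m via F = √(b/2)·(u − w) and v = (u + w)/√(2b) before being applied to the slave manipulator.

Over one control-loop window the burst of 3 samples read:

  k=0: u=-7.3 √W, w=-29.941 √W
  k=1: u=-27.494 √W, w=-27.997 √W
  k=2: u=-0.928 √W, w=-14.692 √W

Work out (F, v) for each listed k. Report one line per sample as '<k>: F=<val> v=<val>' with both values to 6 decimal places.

k=0: u−w=22.641000, u+w=-37.241000; √(b/2)=0.621289, √(2b)=1.242578; F=0.621289×22.641=14.066604, v=-37.241000/1.242578=-29.970755
k=1: u−w=0.503000, u+w=-55.491000; √(b/2)=0.621289, √(2b)=1.242578; F=0.621289×0.503=0.312508, v=-55.491000/1.242578=-44.657962
k=2: u−w=13.764000, u+w=-15.620000; √(b/2)=0.621289, √(2b)=1.242578; F=0.621289×13.764=8.551422, v=-15.620000/1.242578=-12.570640

0: F=14.066604 v=-29.970755
1: F=0.312508 v=-44.657962
2: F=8.551422 v=-12.570640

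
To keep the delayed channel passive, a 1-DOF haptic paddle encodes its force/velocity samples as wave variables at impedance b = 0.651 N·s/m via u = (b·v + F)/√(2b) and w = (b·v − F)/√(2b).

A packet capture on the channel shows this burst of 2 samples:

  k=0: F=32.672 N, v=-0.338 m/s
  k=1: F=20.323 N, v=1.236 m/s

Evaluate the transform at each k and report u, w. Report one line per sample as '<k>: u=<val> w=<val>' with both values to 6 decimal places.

k=0: b·v=0.651×(-0.338)=-0.220038; √(2b)=1.141052; u=(-0.220038+32.672)/1.141052=28.440385, w=(-0.220038−32.672)/1.141052=-28.826060
k=1: b·v=0.651×1.236=0.804636; √(2b)=1.141052; u=(0.804636+20.323)/1.141052=18.515925, w=(0.804636−20.323)/1.141052=-17.105585

0: u=28.440385 w=-28.826060
1: u=18.515925 w=-17.105585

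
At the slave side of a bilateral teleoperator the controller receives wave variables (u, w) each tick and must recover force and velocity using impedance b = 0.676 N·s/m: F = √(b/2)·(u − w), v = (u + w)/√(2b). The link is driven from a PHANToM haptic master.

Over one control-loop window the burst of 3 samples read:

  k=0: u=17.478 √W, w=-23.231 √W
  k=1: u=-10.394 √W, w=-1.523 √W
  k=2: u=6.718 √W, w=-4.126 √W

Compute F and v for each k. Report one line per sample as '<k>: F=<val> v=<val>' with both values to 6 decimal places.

k=0: u−w=40.709000, u+w=-5.753000; √(b/2)=0.581378, √(2b)=1.162755; F=0.581378×40.709=23.667304, v=-5.753000/1.162755=-4.947730
k=1: u−w=-8.871000, u+w=-11.917000; √(b/2)=0.581378, √(2b)=1.162755; F=0.581378×(-8.871)=-5.157401, v=-11.917000/1.162755=-10.248932
k=2: u−w=10.844000, u+w=2.592000; √(b/2)=0.581378, √(2b)=1.162755; F=0.581378×10.844=6.304459, v=2.592000/1.162755=2.229188

0: F=23.667304 v=-4.947730
1: F=-5.157401 v=-10.248932
2: F=6.304459 v=2.229188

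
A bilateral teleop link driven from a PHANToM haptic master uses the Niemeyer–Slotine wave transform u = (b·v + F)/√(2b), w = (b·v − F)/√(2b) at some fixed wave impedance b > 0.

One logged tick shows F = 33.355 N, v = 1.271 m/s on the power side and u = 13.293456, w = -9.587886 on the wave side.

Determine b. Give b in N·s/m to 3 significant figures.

u + w = 3.705570;  u + w = √(2b)·v, so √(2b) = 3.705570/1.271 = 2.915476.
b = (√(2b))²/2 = 8.500000/2 = 4.250000.
(Check via u − w = 2F/√(2b): u − w = 22.881342, 2F/√(2b) = 22.881341.)

b = 4.25 N·s/m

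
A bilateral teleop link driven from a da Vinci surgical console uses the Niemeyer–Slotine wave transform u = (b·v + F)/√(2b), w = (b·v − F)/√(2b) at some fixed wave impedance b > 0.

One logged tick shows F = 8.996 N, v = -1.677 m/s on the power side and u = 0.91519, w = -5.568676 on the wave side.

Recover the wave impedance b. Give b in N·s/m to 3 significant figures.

b = 3.85 N·s/m

u + w = -4.653486;  u + w = √(2b)·v, so √(2b) = -4.653486/(-1.677) = 2.774887.
b = (√(2b))²/2 = 7.700000/2 = 3.850000.
(Check via u − w = 2F/√(2b): u − w = 6.483866, 2F/√(2b) = 6.483867.)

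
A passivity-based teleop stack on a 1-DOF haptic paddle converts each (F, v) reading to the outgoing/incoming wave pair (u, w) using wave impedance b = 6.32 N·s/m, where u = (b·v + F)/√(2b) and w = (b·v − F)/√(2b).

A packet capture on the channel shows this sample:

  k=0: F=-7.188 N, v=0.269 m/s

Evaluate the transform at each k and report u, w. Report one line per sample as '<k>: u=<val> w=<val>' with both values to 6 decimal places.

0: u=-1.543598 w=2.499968

k=0: b·v=6.32×0.269=1.700080; √(2b)=3.555278; u=(1.700080+(-7.188))/3.555278=-1.543598, w=(1.700080−(-7.188))/3.555278=2.499968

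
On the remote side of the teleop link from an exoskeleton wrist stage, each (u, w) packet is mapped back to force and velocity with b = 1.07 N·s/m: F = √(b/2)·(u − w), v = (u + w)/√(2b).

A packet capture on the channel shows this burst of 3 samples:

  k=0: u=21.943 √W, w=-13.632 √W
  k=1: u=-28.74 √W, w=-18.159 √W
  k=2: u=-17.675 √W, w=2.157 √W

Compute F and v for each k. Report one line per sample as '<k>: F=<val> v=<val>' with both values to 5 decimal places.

k=0: u−w=35.57500, u+w=8.31100; √(b/2)=0.73144, √(2b)=1.46287; F=0.73144×35.575=26.02087, v=8.31100/1.46287=5.68128
k=1: u−w=-10.58100, u+w=-46.89900; √(b/2)=0.73144, √(2b)=1.46287; F=0.73144×(-10.581)=-7.73933, v=-46.89900/1.46287=-32.05950
k=2: u−w=-19.83200, u+w=-15.51800; √(b/2)=0.73144, √(2b)=1.46287; F=0.73144×(-19.832)=-14.50586, v=-15.51800/1.46287=-10.60789

0: F=26.02087 v=5.68128
1: F=-7.73933 v=-32.05950
2: F=-14.50586 v=-10.60789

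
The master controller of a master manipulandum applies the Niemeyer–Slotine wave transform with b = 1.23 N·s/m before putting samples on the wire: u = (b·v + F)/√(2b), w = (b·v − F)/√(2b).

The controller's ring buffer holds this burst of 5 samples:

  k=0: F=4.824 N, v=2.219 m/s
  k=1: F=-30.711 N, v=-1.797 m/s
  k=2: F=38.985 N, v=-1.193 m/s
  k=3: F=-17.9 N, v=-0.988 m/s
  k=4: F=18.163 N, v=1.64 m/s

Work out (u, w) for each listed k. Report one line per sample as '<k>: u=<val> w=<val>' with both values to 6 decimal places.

k=0: b·v=1.23×2.219=2.729370; √(2b)=1.568439; u=(2.729370+4.824)/1.568439=4.815853, w=(2.729370−4.824)/1.568439=-1.335487
k=1: b·v=1.23×(-1.797)=-2.210310; √(2b)=1.568439; u=(-2.210310+(-30.711))/1.568439=-20.989861, w=(-2.210310−(-30.711))/1.568439=18.171376
k=2: b·v=1.23×(-1.193)=-1.467390; √(2b)=1.568439; u=(-1.467390+38.985)/1.568439=23.920354, w=(-1.467390−38.985)/1.568439=-25.791502
k=3: b·v=1.23×(-0.988)=-1.215240; √(2b)=1.568439; u=(-1.215240+(-17.9))/1.568439=-12.187432, w=(-1.215240−(-17.9))/1.568439=10.637814
k=4: b·v=1.23×1.64=2.017200; √(2b)=1.568439; u=(2.017200+18.163)/1.568439=12.866426, w=(2.017200−18.163)/1.568439=-10.294186

0: u=4.815853 w=-1.335487
1: u=-20.989861 w=18.171376
2: u=23.920354 w=-25.791502
3: u=-12.187432 w=10.637814
4: u=12.866426 w=-10.294186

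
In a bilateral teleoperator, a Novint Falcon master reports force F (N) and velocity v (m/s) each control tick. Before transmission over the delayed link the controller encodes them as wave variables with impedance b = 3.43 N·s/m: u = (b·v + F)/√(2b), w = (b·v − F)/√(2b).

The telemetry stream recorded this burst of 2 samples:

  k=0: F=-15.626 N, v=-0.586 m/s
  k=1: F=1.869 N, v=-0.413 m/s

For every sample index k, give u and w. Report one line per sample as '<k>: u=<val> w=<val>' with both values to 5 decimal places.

0: u=-6.73345 w=5.19862
1: u=0.17273 w=-1.25444

k=0: b·v=3.43×(-0.586)=-2.00998; √(2b)=2.61916; u=(-2.00998+(-15.626))/2.61916=-6.73345, w=(-2.00998−(-15.626))/2.61916=5.19862
k=1: b·v=3.43×(-0.413)=-1.41659; √(2b)=2.61916; u=(-1.41659+1.869)/2.61916=0.17273, w=(-1.41659−1.869)/2.61916=-1.25444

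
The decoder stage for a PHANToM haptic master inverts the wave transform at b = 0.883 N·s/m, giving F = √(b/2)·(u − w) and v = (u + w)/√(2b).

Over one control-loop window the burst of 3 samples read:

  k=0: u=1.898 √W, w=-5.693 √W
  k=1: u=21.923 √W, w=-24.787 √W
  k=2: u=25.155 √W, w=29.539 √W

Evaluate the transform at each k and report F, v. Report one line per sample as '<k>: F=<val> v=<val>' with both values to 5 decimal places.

0: F=5.04388 v=-2.85573
1: F=31.03668 v=-2.15515
2: F=-2.91297 v=41.15706

k=0: u−w=7.59100, u+w=-3.79500; √(b/2)=0.66445, √(2b)=1.32891; F=0.66445×7.591=5.04388, v=-3.79500/1.32891=-2.85573
k=1: u−w=46.71000, u+w=-2.86400; √(b/2)=0.66445, √(2b)=1.32891; F=0.66445×46.71=31.03668, v=-2.86400/1.32891=-2.15515
k=2: u−w=-4.38400, u+w=54.69400; √(b/2)=0.66445, √(2b)=1.32891; F=0.66445×(-4.384)=-2.91297, v=54.69400/1.32891=41.15706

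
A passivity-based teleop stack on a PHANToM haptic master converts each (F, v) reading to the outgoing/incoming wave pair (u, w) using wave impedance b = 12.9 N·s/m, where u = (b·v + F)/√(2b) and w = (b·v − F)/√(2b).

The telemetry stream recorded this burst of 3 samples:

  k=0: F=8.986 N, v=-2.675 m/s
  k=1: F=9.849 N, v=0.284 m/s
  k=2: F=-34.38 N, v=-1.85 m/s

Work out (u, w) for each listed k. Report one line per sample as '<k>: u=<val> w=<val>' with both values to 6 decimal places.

k=0: b·v=12.9×(-2.675)=-34.507500; √(2b)=5.079370; u=(-34.507500+8.986)/5.079370=-5.024540, w=(-34.507500−8.986)/5.079370=-8.562774
k=1: b·v=12.9×0.284=3.663600; √(2b)=5.079370; u=(3.663600+9.849)/5.079370=2.660291, w=(3.663600−9.849)/5.079370=-1.217749
k=2: b·v=12.9×(-1.85)=-23.865000; √(2b)=5.079370; u=(-23.865000+(-34.38))/5.079370=-11.466973, w=(-23.865000−(-34.38))/5.079370=2.070139

0: u=-5.024540 w=-8.562774
1: u=2.660291 w=-1.217749
2: u=-11.466973 w=2.070139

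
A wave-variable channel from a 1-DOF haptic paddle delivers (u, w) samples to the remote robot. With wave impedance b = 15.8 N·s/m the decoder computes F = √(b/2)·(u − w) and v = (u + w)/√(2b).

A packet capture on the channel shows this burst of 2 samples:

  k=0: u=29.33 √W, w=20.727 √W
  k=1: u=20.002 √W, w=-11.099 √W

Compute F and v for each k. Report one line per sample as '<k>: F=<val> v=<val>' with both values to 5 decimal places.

0: F=24.18040 v=8.90474
1: F=87.41539 v=1.58377

k=0: u−w=8.60300, u+w=50.05700; √(b/2)=2.81069, √(2b)=5.62139; F=2.81069×8.603=24.18040, v=50.05700/5.62139=8.90474
k=1: u−w=31.10100, u+w=8.90300; √(b/2)=2.81069, √(2b)=5.62139; F=2.81069×31.101=87.41539, v=8.90300/5.62139=1.58377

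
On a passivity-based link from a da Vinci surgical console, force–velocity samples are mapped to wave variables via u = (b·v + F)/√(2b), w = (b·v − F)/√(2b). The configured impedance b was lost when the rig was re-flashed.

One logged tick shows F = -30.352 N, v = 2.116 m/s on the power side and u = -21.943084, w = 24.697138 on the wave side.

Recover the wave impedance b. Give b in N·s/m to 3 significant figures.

b = 0.847 N·s/m

u + w = 2.754054;  u + w = √(2b)·v, so √(2b) = 2.754054/2.116 = 1.301538.
b = (√(2b))²/2 = 1.694001/2 = 0.847000.
(Check via u − w = 2F/√(2b): u − w = -46.640222, 2F/√(2b) = -46.640213.)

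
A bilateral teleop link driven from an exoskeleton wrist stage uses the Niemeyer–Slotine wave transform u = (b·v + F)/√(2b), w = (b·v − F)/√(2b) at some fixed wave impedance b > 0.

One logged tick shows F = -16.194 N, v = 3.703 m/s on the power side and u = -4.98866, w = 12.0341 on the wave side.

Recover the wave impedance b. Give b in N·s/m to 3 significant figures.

b = 1.81 N·s/m

u + w = 7.04544;  u + w = √(2b)·v, so √(2b) = 7.04544/3.703 = 1.90263.
b = (√(2b))²/2 = 3.62000/2 = 1.81000.
(Check via u − w = 2F/√(2b): u − w = -17.02276, 2F/√(2b) = -17.02275.)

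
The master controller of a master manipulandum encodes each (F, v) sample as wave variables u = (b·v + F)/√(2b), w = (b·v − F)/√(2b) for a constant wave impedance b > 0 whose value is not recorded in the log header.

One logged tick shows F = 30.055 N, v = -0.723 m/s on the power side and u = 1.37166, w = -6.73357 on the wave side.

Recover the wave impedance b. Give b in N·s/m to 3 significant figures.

u + w = -5.3619;  u + w = √(2b)·v, so √(2b) = -5.3619/(-0.723) = 7.4162.
b = (√(2b))²/2 = 55.0000/2 = 27.5000.
(Check via u − w = 2F/√(2b): u − w = 8.1052, 2F/√(2b) = 8.1052.)

b = 27.5 N·s/m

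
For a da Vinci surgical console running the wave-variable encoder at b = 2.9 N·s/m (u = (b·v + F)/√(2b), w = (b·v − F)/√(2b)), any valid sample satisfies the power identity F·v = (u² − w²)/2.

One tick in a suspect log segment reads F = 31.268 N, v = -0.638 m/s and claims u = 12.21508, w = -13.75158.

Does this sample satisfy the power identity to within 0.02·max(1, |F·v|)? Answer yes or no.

yes

F·v = 31.268×(-0.638) = -19.94898 W.
(u² − w²)/2 = (149.20818 − 189.10595)/2 = -19.94889 W.
|Δ| = 0.00010;  2% of max(1, |F·v|) = 0.39898.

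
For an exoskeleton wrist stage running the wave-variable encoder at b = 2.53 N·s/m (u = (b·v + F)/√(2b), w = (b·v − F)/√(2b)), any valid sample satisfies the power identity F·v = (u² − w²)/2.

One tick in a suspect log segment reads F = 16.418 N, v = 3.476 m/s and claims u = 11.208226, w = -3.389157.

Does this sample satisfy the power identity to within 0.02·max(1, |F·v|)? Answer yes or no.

yes

F·v = 16.418×3.476 = 57.068968 W.
(u² − w²)/2 = (125.624330 − 11.486385)/2 = 57.068972 W.
|Δ| = 0.000004;  2% of max(1, |F·v|) = 1.141379.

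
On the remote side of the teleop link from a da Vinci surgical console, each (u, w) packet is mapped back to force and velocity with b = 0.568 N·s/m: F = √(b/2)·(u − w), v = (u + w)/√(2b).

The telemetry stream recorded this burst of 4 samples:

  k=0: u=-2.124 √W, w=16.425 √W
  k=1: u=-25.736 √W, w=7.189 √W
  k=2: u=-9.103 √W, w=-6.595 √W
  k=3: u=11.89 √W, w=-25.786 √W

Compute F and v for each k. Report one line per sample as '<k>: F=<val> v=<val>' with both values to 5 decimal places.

0: F=-9.88507 v=13.41767
1: F=-17.54628 v=-17.40141
2: F=-1.33655 v=-14.72839
3: F=20.07816 v=-13.03769

k=0: u−w=-18.54900, u+w=14.30100; √(b/2)=0.53292, √(2b)=1.06583; F=0.53292×(-18.549)=-9.88507, v=14.30100/1.06583=13.41767
k=1: u−w=-32.92500, u+w=-18.54700; √(b/2)=0.53292, √(2b)=1.06583; F=0.53292×(-32.925)=-17.54628, v=-18.54700/1.06583=-17.40141
k=2: u−w=-2.50800, u+w=-15.69800; √(b/2)=0.53292, √(2b)=1.06583; F=0.53292×(-2.508)=-1.33655, v=-15.69800/1.06583=-14.72839
k=3: u−w=37.67600, u+w=-13.89600; √(b/2)=0.53292, √(2b)=1.06583; F=0.53292×37.676=20.07816, v=-13.89600/1.06583=-13.03769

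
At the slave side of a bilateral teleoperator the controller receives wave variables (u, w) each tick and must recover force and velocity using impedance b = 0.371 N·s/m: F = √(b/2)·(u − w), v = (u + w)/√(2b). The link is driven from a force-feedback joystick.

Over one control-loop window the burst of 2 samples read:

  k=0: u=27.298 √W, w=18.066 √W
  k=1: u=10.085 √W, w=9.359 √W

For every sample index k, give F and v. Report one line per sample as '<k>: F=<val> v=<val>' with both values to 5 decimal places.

k=0: u−w=9.23200, u+w=45.36400; √(b/2)=0.43070, √(2b)=0.86139; F=0.43070×9.232=3.97620, v=45.36400/0.86139=52.66346
k=1: u−w=0.72600, u+w=19.44400; √(b/2)=0.43070, √(2b)=0.86139; F=0.43070×0.726=0.31269, v=19.44400/0.86139=22.57271

0: F=3.97620 v=52.66346
1: F=0.31269 v=22.57271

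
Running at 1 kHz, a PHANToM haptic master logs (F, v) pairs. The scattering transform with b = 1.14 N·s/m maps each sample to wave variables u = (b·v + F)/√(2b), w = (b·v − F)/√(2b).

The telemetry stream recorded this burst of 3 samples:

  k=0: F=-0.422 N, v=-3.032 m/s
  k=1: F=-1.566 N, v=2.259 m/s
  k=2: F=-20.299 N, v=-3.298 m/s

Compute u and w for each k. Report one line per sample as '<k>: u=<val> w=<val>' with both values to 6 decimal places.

k=0: b·v=1.14×(-3.032)=-3.456480; √(2b)=1.509967; u=(-3.456480+(-0.422))/1.509967=-2.568586, w=(-3.456480−(-0.422))/1.509967=-2.009633
k=1: b·v=1.14×2.259=2.575260; √(2b)=1.509967; u=(2.575260+(-1.566))/1.509967=0.668399, w=(2.575260−(-1.566))/1.509967=2.742616
k=2: b·v=1.14×(-3.298)=-3.759720; √(2b)=1.509967; u=(-3.759720+(-20.299))/1.509967=-15.933277, w=(-3.759720−(-20.299))/1.509967=10.953406

0: u=-2.568586 w=-2.009633
1: u=0.668399 w=2.742616
2: u=-15.933277 w=10.953406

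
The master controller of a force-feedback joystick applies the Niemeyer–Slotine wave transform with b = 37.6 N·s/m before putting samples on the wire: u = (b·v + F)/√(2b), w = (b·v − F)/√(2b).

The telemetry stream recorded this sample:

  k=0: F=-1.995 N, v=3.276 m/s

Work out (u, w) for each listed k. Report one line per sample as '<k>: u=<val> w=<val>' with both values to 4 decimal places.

0: u=13.9743 w=14.4345

k=0: b·v=37.6×3.276=123.1776; √(2b)=8.6718; u=(123.1776+(-1.995))/8.6718=13.9743, w=(123.1776−(-1.995))/8.6718=14.4345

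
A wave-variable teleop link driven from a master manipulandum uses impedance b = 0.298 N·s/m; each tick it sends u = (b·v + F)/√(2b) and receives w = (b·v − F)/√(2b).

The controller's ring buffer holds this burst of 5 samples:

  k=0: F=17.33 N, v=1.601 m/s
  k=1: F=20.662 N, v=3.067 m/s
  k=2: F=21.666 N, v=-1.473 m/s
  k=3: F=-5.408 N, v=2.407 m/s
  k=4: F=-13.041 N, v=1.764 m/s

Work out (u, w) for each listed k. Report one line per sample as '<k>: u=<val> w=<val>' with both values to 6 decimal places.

0: u=23.065880 w=-21.829891
1: u=27.947767 w=-25.580012
2: u=27.495804 w=-28.632976
3: u=-6.075973 w=7.934202
4: u=-16.211347 w=17.573173

k=0: b·v=0.298×1.601=0.477098; √(2b)=0.772010; u=(0.477098+17.33)/0.772010=23.065880, w=(0.477098−17.33)/0.772010=-21.829891
k=1: b·v=0.298×3.067=0.913966; √(2b)=0.772010; u=(0.913966+20.662)/0.772010=27.947767, w=(0.913966−20.662)/0.772010=-25.580012
k=2: b·v=0.298×(-1.473)=-0.438954; √(2b)=0.772010; u=(-0.438954+21.666)/0.772010=27.495804, w=(-0.438954−21.666)/0.772010=-28.632976
k=3: b·v=0.298×2.407=0.717286; √(2b)=0.772010; u=(0.717286+(-5.408))/0.772010=-6.075973, w=(0.717286−(-5.408))/0.772010=7.934202
k=4: b·v=0.298×1.764=0.525672; √(2b)=0.772010; u=(0.525672+(-13.041))/0.772010=-16.211347, w=(0.525672−(-13.041))/0.772010=17.573173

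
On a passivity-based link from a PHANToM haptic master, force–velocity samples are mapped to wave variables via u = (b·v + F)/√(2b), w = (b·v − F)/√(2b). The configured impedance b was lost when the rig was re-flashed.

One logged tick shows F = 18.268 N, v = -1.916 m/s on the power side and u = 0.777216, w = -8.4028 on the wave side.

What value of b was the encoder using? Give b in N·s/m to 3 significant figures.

u + w = -7.625584;  u + w = √(2b)·v, so √(2b) = -7.625584/(-1.916) = 3.979950.
b = (√(2b))²/2 = 15.840001/2 = 7.920001.
(Check via u − w = 2F/√(2b): u − w = 9.180016, 2F/√(2b) = 9.180015.)

b = 7.92 N·s/m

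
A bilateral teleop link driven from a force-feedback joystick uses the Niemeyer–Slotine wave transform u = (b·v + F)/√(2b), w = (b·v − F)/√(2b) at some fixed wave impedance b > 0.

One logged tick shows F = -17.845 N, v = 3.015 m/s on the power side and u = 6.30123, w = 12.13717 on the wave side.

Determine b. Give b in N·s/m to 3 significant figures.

b = 18.7 N·s/m

u + w = 18.43840;  u + w = √(2b)·v, so √(2b) = 18.43840/3.015 = 6.11556.
b = (√(2b))²/2 = 37.40002/2 = 18.70001.
(Check via u − w = 2F/√(2b): u − w = -5.83594, 2F/√(2b) = -5.83594.)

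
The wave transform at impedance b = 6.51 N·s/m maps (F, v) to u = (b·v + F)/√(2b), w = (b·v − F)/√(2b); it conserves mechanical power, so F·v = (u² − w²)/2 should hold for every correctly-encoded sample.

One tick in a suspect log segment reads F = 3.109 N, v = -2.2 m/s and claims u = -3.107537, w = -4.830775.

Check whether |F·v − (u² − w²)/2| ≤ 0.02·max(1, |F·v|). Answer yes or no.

yes

F·v = 3.109×(-2.2) = -6.839800 W.
(u² − w²)/2 = (9.656786 − 23.336387)/2 = -6.839800 W.
|Δ| = 0.000000;  2% of max(1, |F·v|) = 0.136796.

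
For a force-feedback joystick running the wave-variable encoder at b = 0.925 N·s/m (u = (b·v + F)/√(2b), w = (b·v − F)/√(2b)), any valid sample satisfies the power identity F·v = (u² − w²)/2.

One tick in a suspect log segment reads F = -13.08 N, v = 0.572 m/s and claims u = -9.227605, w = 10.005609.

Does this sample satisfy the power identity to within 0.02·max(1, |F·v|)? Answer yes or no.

yes

F·v = (-13.08)×0.572 = -7.481760 W.
(u² − w²)/2 = (85.148694 − 100.112211)/2 = -7.481759 W.
|Δ| = 0.000001;  2% of max(1, |F·v|) = 0.149635.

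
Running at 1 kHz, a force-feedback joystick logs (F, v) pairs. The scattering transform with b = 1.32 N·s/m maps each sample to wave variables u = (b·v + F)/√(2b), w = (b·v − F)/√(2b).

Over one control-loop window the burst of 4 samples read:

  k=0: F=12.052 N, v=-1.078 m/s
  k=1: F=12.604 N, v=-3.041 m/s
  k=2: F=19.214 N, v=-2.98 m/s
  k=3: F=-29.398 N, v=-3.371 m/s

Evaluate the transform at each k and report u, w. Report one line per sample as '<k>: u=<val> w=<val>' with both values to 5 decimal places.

k=0: b·v=1.32×(-1.078)=-1.42296; √(2b)=1.62481; u=(-1.42296+12.052)/1.62481=6.54172, w=(-1.42296−12.052)/1.62481=-8.29326
k=1: b·v=1.32×(-3.041)=-4.01412; √(2b)=1.62481; u=(-4.01412+12.604)/1.62481=5.28671, w=(-4.01412−12.604)/1.62481=-10.22775
k=2: b·v=1.32×(-2.98)=-3.93360; √(2b)=1.62481; u=(-3.93360+19.214)/1.62481=9.40444, w=(-3.93360−19.214)/1.62481=-14.24636
k=3: b·v=1.32×(-3.371)=-4.44972; √(2b)=1.62481; u=(-4.44972+(-29.398))/1.62481=-20.83183, w=(-4.44972−(-29.398))/1.62481=15.35460

0: u=6.54172 w=-8.29326
1: u=5.28671 w=-10.22775
2: u=9.40444 w=-14.24636
3: u=-20.83183 w=15.35460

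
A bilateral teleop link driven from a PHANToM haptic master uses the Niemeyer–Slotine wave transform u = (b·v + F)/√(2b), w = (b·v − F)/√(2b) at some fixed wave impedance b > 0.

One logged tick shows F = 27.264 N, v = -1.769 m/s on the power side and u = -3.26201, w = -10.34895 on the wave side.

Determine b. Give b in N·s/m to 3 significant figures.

b = 29.6 N·s/m

u + w = -13.6110;  u + w = √(2b)·v, so √(2b) = -13.6110/(-1.769) = 7.6942.
b = (√(2b))²/2 = 59.2000/2 = 29.6000.
(Check via u − w = 2F/√(2b): u − w = 7.0869, 2F/√(2b) = 7.0869.)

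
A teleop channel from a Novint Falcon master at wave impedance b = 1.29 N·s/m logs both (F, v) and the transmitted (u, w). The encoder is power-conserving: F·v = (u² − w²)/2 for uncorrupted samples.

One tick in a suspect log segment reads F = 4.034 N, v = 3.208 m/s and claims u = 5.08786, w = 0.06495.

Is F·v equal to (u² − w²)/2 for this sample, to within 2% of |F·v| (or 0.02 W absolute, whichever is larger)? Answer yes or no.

yes

F·v = 4.034×3.208 = 12.9411 W.
(u² − w²)/2 = (25.8863 − 0.0042)/2 = 12.9411 W.
|Δ| = 0.0000;  2% of max(1, |F·v|) = 0.2588.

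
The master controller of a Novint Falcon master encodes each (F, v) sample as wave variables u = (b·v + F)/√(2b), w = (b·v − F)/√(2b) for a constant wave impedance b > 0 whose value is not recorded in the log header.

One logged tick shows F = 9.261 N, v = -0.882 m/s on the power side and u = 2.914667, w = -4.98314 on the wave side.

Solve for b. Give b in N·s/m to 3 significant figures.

b = 2.75 N·s/m

u + w = -2.068473;  u + w = √(2b)·v, so √(2b) = -2.068473/(-0.882) = 2.345207.
b = (√(2b))²/2 = 5.499998/2 = 2.749999.
(Check via u − w = 2F/√(2b): u − w = 7.897807, 2F/√(2b) = 7.897809.)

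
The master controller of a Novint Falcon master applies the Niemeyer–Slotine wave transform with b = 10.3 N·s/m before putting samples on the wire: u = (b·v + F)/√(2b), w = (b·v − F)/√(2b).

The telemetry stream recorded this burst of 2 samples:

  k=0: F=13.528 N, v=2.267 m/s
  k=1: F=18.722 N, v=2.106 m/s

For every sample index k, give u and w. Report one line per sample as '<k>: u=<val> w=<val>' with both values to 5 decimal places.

0: u=8.12522 w=2.16407
1: u=8.90422 w=0.65433

k=0: b·v=10.3×2.267=23.35010; √(2b)=4.53872; u=(23.35010+13.528)/4.53872=8.12522, w=(23.35010−13.528)/4.53872=2.16407
k=1: b·v=10.3×2.106=21.69180; √(2b)=4.53872; u=(21.69180+18.722)/4.53872=8.90422, w=(21.69180−18.722)/4.53872=0.65433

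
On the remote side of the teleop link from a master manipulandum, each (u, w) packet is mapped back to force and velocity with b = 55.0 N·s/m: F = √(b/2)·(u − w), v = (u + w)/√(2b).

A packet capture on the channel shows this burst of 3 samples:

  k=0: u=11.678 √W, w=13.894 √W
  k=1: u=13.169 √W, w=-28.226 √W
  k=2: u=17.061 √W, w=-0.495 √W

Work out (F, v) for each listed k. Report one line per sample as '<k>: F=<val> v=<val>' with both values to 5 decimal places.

k=0: u−w=-2.21600, u+w=25.57200; √(b/2)=5.24404, √(2b)=10.48809; F=5.24404×(-2.216)=-11.62080, v=25.57200/10.48809=2.43819
k=1: u−w=41.39500, u+w=-15.05700; √(b/2)=5.24404, √(2b)=10.48809; F=5.24404×41.395=217.07721, v=-15.05700/10.48809=-1.43563
k=2: u−w=17.55600, u+w=16.56600; √(b/2)=5.24404, √(2b)=10.48809; F=5.24404×17.556=92.06444, v=16.56600/10.48809=1.57951

0: F=-11.62080 v=2.43819
1: F=217.07721 v=-1.43563
2: F=92.06444 v=1.57951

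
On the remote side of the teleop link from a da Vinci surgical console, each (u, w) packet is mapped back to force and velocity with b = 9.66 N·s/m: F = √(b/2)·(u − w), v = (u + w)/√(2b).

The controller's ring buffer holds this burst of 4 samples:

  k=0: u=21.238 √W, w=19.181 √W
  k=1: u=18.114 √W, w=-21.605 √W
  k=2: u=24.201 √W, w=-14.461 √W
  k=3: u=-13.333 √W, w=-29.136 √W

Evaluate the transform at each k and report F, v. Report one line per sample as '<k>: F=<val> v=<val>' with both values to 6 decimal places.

k=0: u−w=2.057000, u+w=40.419000; √(b/2)=2.197726, √(2b)=4.395452; F=2.197726×2.057=4.520723, v=40.419000/4.395452=9.195641
k=1: u−w=39.719000, u+w=-3.491000; √(b/2)=2.197726, √(2b)=4.395452; F=2.197726×39.719=87.291483, v=-3.491000/4.395452=-0.794230
k=2: u−w=38.662000, u+w=9.740000; √(b/2)=2.197726, √(2b)=4.395452; F=2.197726×38.662=84.968486, v=9.740000/4.395452=2.215927
k=3: u−w=15.803000, u+w=-42.469000; √(b/2)=2.197726, √(2b)=4.395452; F=2.197726×15.803=34.730666, v=-42.469000/4.395452=-9.662032

0: F=4.520723 v=9.195641
1: F=87.291483 v=-0.794230
2: F=84.968486 v=2.215927
3: F=34.730666 v=-9.662032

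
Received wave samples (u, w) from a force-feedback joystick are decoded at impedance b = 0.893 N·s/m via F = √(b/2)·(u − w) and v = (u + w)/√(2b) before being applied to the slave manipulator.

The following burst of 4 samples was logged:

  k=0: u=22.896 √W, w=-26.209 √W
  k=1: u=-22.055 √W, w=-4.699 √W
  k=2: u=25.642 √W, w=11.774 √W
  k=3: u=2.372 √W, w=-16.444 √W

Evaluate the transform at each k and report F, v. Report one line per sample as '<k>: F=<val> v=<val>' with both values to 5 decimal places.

k=0: u−w=49.10500, u+w=-3.31300; √(b/2)=0.66821, √(2b)=1.33641; F=0.66821×49.105=32.81228, v=-3.31300/1.33641=-2.47902
k=1: u−w=-17.35600, u+w=-26.75400; √(b/2)=0.66821, √(2b)=1.33641; F=0.66821×(-17.356)=-11.59739, v=-26.75400/1.33641=-20.01926
k=2: u−w=13.86800, u+w=37.41600; √(b/2)=0.66821, √(2b)=1.33641; F=0.66821×13.868=9.26669, v=37.41600/1.33641=27.99733
k=3: u−w=18.81600, u+w=-14.07200; √(b/2)=0.66821, √(2b)=1.33641; F=0.66821×18.816=12.57297, v=-14.07200/1.33641=-10.52968

0: F=32.81228 v=-2.47902
1: F=-11.59739 v=-20.01926
2: F=9.26669 v=27.99733
3: F=12.57297 v=-10.52968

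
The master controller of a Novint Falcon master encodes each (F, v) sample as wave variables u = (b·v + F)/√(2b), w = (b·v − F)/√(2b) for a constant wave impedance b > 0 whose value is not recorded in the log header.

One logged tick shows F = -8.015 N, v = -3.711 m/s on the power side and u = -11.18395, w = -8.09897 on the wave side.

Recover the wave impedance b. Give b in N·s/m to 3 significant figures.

u + w = -19.28292;  u + w = √(2b)·v, so √(2b) = -19.28292/(-3.711) = 5.19615.
b = (√(2b))²/2 = 27.00000/2 = 13.50000.
(Check via u − w = 2F/√(2b): u − w = -3.08498, 2F/√(2b) = -3.08498.)

b = 13.5 N·s/m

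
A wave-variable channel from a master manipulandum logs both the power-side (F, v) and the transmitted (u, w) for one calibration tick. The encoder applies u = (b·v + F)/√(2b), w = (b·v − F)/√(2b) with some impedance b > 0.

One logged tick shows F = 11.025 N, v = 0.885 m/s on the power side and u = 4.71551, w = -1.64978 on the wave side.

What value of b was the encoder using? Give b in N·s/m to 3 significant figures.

b = 6 N·s/m

u + w = 3.06573;  u + w = √(2b)·v, so √(2b) = 3.06573/0.885 = 3.46410.
b = (√(2b))²/2 = 12.00000/2 = 6.00000.
(Check via u − w = 2F/√(2b): u − w = 6.36529, 2F/√(2b) = 6.36529.)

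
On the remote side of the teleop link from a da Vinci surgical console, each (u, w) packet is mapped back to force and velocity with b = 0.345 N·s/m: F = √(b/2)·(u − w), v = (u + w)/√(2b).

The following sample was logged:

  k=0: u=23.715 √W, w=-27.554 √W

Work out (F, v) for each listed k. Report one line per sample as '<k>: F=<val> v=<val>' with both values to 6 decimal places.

k=0: u−w=51.269000, u+w=-3.839000; √(b/2)=0.415331, √(2b)=0.830662; F=0.415331×51.269=21.293615, v=-3.839000/0.830662=-4.621613

0: F=21.293615 v=-4.621613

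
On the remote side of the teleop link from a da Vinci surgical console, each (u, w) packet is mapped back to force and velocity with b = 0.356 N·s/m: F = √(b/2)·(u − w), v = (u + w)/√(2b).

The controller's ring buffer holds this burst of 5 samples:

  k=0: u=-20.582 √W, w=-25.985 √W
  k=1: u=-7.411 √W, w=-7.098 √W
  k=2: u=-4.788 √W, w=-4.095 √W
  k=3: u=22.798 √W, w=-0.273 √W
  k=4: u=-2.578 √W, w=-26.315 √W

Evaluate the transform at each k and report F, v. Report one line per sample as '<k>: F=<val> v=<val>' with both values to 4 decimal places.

k=0: u−w=5.4030, u+w=-46.5670; √(b/2)=0.4219, √(2b)=0.8438; F=0.4219×5.403=2.2795, v=-46.5670/0.8438=-55.1872
k=1: u−w=-0.3130, u+w=-14.5090; √(b/2)=0.4219, √(2b)=0.8438; F=0.4219×(-0.313)=-0.1321, v=-14.5090/0.8438=-17.1948
k=2: u−w=-0.6930, u+w=-8.8830; √(b/2)=0.4219, √(2b)=0.8438; F=0.4219×(-0.693)=-0.2924, v=-8.8830/0.8438=-10.5274
k=3: u−w=23.0710, u+w=22.5250; √(b/2)=0.4219, √(2b)=0.8438; F=0.4219×23.071=9.7337, v=22.5250/0.8438=26.6947
k=4: u−w=23.7370, u+w=-28.8930; √(b/2)=0.4219, √(2b)=0.8438; F=0.4219×23.737=10.0147, v=-28.8930/0.8438=-34.2415

0: F=2.2795 v=-55.1872
1: F=-0.1321 v=-17.1948
2: F=-0.2924 v=-10.5274
3: F=9.7337 v=26.6947
4: F=10.0147 v=-34.2415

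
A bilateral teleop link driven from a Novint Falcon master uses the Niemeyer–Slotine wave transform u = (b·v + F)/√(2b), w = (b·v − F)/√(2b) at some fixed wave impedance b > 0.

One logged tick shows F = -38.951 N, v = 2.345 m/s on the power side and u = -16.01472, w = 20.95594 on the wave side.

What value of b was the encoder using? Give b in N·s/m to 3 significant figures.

b = 2.22 N·s/m

u + w = 4.94122;  u + w = √(2b)·v, so √(2b) = 4.94122/2.345 = 2.10713.
b = (√(2b))²/2 = 4.44000/2 = 2.22000.
(Check via u − w = 2F/√(2b): u − w = -36.97066, 2F/√(2b) = -36.97067.)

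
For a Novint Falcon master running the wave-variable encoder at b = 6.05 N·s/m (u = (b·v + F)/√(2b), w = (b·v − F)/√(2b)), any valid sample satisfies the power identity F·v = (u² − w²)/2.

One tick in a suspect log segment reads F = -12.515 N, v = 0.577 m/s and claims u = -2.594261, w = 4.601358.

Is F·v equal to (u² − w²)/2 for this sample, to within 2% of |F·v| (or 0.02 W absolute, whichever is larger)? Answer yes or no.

F·v = (-12.515)×0.577 = -7.221155 W.
(u² − w²)/2 = (6.730190 − 21.172495)/2 = -7.221153 W.
|Δ| = 0.000002;  2% of max(1, |F·v|) = 0.144423.

yes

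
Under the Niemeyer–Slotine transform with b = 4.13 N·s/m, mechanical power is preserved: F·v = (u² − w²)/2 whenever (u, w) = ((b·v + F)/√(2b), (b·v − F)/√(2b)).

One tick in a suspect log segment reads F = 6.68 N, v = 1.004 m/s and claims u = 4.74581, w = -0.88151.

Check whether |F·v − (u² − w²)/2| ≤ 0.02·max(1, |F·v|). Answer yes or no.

F·v = 6.68×1.004 = 6.7067 W.
(u² − w²)/2 = (22.5227 − 0.7771)/2 = 10.8728 W.
|Δ| = 4.1661;  2% of max(1, |F·v|) = 0.1341.

no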